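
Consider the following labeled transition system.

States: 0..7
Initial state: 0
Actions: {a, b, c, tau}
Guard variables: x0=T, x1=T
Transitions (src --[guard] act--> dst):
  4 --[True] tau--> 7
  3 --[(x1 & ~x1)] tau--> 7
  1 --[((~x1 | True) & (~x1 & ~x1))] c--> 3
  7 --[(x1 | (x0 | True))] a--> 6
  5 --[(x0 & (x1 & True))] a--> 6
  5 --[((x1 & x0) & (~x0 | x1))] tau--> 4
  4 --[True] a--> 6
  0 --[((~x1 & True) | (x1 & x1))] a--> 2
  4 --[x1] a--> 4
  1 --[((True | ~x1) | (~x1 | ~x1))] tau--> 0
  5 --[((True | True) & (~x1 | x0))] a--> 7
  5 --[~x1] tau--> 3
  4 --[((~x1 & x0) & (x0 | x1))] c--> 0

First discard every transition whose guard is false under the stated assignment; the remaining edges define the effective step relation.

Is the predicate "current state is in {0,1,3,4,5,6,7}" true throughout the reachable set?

Answer: INVARIANT VIOLATED at state 2

Working:
Inv-set: {0,1,3,4,5,6,7}
R = {0,2}
  0: ok
  2: ✗ unsafe
witness against invariant: a → 2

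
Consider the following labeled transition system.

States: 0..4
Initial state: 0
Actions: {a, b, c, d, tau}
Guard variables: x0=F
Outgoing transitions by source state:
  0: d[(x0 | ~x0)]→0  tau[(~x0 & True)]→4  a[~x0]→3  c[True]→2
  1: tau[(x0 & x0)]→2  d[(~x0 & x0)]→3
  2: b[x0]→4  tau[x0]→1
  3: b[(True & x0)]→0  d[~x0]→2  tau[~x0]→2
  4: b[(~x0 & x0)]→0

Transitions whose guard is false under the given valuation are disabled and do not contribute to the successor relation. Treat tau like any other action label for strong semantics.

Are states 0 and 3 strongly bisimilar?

Answer: NOT BISIMILAR

Trace:
Compute ~ classes (split until stable):
  π0 = {{0,1,2,3,4}}
  π1 = {{0},{1,2,4},{3}}
3 equivalence class(es) (converged in 2)
[0]={0}  [3]={3}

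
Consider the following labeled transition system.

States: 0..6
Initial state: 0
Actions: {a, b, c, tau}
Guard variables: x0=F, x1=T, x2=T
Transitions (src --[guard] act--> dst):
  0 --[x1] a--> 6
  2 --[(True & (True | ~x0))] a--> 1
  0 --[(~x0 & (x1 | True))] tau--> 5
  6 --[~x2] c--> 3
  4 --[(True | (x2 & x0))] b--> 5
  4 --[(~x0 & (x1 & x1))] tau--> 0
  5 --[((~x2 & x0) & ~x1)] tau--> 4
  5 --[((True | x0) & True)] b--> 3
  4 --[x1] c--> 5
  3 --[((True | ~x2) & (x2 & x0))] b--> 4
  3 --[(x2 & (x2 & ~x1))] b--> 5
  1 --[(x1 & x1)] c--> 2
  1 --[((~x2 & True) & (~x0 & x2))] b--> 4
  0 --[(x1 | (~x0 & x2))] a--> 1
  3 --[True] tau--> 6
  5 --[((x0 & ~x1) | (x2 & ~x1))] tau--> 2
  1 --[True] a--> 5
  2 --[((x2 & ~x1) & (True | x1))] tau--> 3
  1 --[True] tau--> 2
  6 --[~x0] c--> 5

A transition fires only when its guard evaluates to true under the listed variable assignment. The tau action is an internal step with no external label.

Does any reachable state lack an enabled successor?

Answer: DEADLOCK-FREE

Analysis:
R = {0,1,2,3,5,6}
  0: a→1  a→6  tau→5  [3 exit(s)]
  1: a→5  c→2  tau→2  [3 exit(s)]
  2: a→1  [1 exit(s)]
  3: tau→6  [1 exit(s)]
  5: b→3  [1 exit(s)]
  6: c→5  [1 exit(s)]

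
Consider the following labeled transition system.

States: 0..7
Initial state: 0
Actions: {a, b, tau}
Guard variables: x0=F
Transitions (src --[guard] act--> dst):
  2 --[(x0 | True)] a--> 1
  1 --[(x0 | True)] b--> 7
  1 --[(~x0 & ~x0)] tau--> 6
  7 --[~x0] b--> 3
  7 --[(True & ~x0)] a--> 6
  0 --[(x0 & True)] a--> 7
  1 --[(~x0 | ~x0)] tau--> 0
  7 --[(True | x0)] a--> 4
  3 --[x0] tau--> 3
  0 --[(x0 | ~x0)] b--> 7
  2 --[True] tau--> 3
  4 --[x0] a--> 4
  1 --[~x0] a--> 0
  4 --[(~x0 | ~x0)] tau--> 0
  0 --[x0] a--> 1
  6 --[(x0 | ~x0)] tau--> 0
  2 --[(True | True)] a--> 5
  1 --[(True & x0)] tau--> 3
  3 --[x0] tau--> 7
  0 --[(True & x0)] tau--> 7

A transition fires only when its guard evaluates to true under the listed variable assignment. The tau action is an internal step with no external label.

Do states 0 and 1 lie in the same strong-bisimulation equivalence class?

Answer: NOT BISIMILAR

Trace:
Refine partition for ~:
  round 0: {{0,1,2,3,4,5,6,7}}
  round 1: {{0},{1},{2},{3,5},{4,6},{7}}
6 equivalence class(es) (converged in 2)
class of 0: {0}; class of 1: {1}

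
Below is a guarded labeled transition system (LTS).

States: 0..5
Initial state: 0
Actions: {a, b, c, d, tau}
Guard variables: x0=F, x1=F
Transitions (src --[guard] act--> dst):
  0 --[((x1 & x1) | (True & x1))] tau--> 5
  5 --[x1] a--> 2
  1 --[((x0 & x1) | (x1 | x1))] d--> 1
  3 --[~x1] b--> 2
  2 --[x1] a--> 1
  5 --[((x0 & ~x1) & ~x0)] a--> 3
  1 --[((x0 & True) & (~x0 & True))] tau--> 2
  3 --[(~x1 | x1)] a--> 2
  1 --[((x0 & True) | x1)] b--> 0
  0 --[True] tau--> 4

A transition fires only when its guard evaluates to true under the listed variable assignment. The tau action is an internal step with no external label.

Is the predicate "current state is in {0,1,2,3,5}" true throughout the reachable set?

Allowed set {0,1,2,3,5}
R = {0,4}
  0: ✓
  4: outside
counterexample path to 4: tau

Answer: INVARIANT VIOLATED at state 4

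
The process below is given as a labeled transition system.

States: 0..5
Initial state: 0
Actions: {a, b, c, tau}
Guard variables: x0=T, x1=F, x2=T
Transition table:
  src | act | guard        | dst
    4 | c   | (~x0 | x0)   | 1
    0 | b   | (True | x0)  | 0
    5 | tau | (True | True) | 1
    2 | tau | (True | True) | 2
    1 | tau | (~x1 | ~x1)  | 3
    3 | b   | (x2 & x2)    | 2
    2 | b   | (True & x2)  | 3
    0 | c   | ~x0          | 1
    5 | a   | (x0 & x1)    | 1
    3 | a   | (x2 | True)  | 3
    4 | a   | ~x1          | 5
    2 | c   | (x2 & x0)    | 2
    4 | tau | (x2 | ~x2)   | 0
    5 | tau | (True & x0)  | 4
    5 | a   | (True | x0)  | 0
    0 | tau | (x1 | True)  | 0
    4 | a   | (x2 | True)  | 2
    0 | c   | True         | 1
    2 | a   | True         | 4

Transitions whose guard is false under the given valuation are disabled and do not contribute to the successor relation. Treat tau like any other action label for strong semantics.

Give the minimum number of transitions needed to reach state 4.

Answer: 4

Working:
BFS to 4:
  depth 0: {0}
  depth 1: {1}
  depth 2: {3}
  depth 3: {2}
  depth 4: {4}
4 enters at depth 4; path c·tau·b·a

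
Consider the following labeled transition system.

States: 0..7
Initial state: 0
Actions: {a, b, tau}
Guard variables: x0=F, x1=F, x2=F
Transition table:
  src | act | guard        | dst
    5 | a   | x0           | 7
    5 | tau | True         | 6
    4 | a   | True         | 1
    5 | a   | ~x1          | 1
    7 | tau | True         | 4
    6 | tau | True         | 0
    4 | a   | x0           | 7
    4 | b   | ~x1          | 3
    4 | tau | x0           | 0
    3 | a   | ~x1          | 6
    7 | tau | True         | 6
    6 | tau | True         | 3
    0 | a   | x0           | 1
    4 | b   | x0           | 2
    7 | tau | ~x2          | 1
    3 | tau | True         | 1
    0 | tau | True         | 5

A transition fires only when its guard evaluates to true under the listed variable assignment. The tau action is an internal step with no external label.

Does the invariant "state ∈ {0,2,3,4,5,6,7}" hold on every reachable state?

Answer: INVARIANT VIOLATED at state 1

Trace:
Safe = {0,2,3,4,5,6,7}
Reach set: {0,1,3,5,6}
  0: ok
  1: VIOLATES
  3: ok
  5: ok
  6: ok
counterexample path to 1: tau·a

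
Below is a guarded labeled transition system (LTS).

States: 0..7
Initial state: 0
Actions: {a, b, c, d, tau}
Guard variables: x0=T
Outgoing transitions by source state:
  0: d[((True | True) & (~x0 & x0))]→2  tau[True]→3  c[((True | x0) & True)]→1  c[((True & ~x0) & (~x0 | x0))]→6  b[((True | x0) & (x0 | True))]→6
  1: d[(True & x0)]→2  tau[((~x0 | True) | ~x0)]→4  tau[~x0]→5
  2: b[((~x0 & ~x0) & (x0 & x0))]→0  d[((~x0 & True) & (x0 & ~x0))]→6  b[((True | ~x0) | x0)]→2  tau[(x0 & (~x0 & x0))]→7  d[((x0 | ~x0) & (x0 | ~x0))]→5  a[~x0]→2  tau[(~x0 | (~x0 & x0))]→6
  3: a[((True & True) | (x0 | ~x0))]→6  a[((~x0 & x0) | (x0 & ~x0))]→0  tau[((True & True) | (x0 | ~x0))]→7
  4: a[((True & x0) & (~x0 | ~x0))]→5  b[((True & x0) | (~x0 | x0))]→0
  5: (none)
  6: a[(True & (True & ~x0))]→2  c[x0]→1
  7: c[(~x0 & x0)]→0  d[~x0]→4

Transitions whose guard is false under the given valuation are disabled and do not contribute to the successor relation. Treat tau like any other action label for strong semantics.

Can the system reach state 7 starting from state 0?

After dropping false guards: 11 live edges.
Layer 0: {0}
Layer 1: {1,3,6}  cumulative {0,1,3,6}
Layer 2: {2,4,7}  cumulative {0,1,2,3,4,6,7}
Layer 3: {5}  cumulative {0,1,2,3,4,5,6,7}
Reachable = {0,1,2,3,4,5,6,7}
witness 7: tau·tau

Answer: REACHABLE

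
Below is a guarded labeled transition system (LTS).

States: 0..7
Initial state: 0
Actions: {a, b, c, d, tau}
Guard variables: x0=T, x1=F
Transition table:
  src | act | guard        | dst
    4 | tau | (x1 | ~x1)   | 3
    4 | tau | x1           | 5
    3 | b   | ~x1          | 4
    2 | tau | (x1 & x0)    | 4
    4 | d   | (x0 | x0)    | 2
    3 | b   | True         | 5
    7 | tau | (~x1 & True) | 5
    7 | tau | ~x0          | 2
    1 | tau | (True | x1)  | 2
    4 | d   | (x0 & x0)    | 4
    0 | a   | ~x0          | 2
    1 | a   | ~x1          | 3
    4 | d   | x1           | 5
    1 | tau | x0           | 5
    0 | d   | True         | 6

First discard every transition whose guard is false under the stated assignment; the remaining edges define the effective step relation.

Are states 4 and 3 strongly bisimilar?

Answer: NOT BISIMILAR

Trace:
Bisimulation quotient by refinement:
  P[0] = {{0,1,2,3,4,5,6,7}}
  P[1] = {{0},{1},{2,5,6},{3},{4},{7}}
stable after 2 split(s): 6 block(s)
4∈{4}, 3∈{3}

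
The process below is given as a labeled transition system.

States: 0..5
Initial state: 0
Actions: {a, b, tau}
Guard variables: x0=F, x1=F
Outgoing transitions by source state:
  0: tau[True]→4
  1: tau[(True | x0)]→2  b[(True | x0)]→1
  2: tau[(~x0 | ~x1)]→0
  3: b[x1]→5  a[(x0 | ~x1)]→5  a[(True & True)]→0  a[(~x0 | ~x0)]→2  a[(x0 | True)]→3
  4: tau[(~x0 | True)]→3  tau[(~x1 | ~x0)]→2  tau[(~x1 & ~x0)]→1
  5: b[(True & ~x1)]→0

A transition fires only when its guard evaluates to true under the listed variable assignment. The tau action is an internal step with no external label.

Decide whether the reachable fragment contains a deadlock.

Reach set: {0,1,2,3,4,5}
  0: tau→4  [deg 1]
  1: b→1  tau→2  [deg 2]
  2: tau→0  [deg 1]
  3: a→0  a→2  a→3  a→5  [deg 4]
  4: tau→1  tau→2  tau→3  [deg 3]
  5: b→0  [deg 1]

Answer: DEADLOCK-FREE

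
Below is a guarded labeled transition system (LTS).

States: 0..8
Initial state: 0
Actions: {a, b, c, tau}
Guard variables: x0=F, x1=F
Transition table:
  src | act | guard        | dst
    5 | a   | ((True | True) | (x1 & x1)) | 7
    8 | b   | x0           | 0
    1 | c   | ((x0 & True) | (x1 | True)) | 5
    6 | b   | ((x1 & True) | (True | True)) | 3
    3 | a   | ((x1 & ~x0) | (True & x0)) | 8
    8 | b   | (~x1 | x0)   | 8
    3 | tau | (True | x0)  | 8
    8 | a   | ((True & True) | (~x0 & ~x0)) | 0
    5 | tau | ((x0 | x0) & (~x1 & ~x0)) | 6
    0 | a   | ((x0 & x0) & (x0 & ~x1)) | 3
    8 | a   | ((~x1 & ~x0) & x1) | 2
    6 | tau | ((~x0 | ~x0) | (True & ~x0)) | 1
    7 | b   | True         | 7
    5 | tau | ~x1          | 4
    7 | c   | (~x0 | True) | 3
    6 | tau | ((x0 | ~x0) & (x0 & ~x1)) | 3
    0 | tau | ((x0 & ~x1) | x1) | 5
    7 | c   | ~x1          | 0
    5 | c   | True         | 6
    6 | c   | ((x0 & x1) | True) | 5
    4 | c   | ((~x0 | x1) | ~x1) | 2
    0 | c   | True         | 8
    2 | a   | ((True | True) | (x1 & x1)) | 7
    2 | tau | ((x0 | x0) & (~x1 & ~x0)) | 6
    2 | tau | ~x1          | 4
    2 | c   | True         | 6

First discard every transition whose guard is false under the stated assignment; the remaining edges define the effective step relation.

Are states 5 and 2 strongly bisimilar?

Answer: BISIMILAR

Trace:
Compute ~ classes (split until stable):
  round 0: {{0,1,2,3,4,5,6,7,8}}
  round 1: {{0,1,4},{2,5},{3},{6},{7},{8}}
  round 2: {{0},{1,4},{2,5},{3},{6},{7},{8}}
7 equivalence class(es) (converged in 3)
[5]={2,5}  [2]={2,5}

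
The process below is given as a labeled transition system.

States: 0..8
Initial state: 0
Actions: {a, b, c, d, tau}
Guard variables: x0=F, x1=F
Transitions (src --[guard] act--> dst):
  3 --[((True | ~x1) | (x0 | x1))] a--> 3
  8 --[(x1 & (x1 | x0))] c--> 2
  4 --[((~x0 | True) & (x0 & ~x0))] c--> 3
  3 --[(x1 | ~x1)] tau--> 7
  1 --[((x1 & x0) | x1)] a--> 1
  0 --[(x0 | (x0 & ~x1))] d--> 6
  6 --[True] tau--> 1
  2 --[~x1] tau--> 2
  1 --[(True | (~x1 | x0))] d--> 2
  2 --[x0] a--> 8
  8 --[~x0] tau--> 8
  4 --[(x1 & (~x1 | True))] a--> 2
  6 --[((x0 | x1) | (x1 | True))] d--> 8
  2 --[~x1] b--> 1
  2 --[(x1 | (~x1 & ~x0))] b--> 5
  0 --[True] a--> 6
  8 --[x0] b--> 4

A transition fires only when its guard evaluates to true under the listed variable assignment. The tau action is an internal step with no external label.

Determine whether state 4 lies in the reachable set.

10 transition(s) survive guard evaluation.
L0 = {0}
L1 = {6}  total {0,6}
L2 = {1,8}  total {0,1,6,8}
L3 = {2}  total {0,1,2,6,8}
L4 = {5}  total {0,1,2,5,6,8}
Reachable = {0,1,2,5,6,8}

Answer: UNREACHABLE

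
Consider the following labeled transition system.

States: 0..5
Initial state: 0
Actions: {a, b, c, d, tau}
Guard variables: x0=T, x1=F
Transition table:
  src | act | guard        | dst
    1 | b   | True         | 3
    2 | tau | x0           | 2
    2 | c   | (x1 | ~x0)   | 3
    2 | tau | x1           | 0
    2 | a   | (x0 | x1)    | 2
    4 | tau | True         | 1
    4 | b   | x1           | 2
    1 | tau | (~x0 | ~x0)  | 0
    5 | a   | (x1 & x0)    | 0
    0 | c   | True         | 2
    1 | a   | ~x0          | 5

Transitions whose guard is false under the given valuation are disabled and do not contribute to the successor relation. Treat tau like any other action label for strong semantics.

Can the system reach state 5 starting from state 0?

Answer: UNREACHABLE

Analysis:
Guard filter leaves 5 enabled edge(s).
L0 = {0}
L1 = {2}  cumulative {0,2}
R = {0,2}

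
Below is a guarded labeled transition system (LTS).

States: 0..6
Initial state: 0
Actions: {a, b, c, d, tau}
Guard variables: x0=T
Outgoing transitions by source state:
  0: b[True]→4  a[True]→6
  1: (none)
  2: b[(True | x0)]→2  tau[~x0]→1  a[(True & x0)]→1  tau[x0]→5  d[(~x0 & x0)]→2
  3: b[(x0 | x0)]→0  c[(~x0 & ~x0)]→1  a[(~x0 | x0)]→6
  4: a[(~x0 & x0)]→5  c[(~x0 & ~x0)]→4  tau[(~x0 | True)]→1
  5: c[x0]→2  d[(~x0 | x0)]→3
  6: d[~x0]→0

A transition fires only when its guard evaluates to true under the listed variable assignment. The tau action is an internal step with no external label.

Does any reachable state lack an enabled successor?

Reach set: {0,1,4,6}
  0: a→6  b→4  [2 exit(s)]
  1: ∅  [deadlock]
  4: tau→1  [1 exit(s)]
  6: ∅  [deadlock]
witness 1: b·tau

Answer: DEADLOCK at state 1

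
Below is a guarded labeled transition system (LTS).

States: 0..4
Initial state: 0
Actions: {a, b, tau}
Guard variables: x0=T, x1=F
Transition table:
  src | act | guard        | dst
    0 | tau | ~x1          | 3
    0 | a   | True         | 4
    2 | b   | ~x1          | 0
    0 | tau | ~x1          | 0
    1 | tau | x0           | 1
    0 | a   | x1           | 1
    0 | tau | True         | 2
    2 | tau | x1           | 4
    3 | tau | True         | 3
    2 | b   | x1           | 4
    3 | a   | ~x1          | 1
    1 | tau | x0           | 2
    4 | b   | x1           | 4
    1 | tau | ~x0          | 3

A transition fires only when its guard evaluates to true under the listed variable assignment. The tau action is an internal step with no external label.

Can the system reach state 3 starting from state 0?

Guard filter leaves 9 enabled edge(s).
L0 = {0}
L1 = {2,3,4}  now seen {0,2,3,4}
L2 = {1}  now seen {0,1,2,3,4}
Reachable = {0,1,2,3,4}
Path to 3: tau

Answer: REACHABLE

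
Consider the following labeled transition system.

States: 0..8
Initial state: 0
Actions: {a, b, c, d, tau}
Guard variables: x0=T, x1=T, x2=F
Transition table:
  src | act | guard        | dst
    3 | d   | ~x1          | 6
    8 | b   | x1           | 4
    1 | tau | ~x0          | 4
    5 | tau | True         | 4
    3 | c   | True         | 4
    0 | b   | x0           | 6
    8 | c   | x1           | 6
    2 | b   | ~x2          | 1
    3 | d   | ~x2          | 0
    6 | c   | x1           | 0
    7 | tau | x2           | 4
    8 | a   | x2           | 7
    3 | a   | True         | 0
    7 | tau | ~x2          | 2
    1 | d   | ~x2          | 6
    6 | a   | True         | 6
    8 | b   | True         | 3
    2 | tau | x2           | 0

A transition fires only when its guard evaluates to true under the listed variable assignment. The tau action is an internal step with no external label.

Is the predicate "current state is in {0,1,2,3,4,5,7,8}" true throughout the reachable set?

Answer: INVARIANT VIOLATED at state 6

Working:
Allowed set {0,1,2,3,4,5,7,8}
R = {0,6}
  0: safe
  6: outside
reach 6 via b — violates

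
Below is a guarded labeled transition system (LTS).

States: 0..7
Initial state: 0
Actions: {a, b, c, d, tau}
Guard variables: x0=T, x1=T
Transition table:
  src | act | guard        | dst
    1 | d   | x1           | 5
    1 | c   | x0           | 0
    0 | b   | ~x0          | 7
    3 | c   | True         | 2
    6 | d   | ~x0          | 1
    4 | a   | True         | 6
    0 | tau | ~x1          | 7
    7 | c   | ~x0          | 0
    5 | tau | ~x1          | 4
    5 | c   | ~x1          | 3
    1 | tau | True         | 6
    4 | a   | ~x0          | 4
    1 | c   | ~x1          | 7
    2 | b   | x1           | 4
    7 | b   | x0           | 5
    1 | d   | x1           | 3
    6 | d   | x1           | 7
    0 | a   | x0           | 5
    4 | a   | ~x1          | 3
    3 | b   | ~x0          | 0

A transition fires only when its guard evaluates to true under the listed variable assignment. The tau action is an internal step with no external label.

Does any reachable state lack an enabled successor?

Reach set: {0,5}
  0: a→5  [deg 1]
  5: ∅  [no exit]
Path to 5: a

Answer: DEADLOCK at state 5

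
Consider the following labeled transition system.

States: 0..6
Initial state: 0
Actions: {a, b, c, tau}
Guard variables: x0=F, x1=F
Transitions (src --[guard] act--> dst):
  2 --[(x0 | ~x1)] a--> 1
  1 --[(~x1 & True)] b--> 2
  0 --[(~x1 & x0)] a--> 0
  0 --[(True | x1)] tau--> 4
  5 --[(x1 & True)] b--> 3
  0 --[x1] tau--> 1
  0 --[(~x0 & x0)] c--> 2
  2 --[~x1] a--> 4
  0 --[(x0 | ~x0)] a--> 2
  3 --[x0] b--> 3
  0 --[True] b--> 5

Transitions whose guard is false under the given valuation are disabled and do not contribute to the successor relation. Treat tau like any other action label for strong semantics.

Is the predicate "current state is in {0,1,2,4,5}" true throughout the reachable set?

Answer: INVARIANT HOLDS

Analysis:
Allowed set {0,1,2,4,5}
R = {0,1,2,4,5}
  0: ok
  1: ok
  2: ok
  4: ok
  5: ok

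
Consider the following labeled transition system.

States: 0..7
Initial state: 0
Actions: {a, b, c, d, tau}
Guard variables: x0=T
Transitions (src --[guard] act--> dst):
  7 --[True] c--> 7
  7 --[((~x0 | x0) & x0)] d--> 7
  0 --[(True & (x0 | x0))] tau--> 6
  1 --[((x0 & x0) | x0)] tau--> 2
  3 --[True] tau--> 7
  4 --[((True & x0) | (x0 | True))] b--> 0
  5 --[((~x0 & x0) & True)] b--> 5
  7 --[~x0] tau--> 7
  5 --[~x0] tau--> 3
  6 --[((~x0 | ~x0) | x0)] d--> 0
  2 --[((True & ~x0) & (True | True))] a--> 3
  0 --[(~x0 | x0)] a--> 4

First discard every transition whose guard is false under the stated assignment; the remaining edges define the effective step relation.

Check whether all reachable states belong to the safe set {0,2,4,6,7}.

Answer: INVARIANT HOLDS

Working:
Safe = {0,2,4,6,7}
Reachable = {0,4,6}
  0: safe
  4: safe
  6: safe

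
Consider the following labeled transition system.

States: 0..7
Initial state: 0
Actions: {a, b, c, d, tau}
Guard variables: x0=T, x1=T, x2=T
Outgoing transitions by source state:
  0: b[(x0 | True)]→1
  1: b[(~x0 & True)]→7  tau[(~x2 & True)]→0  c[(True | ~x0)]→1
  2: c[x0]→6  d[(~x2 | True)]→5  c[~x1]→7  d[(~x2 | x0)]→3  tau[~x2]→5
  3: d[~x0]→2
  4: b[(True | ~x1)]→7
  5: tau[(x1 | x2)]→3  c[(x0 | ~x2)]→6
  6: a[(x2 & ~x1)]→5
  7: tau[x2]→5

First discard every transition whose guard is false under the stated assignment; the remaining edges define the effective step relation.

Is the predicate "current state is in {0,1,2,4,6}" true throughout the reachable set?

Answer: INVARIANT HOLDS

Working:
Inv-set: {0,1,2,4,6}
R = {0,1}
  0: ok
  1: ok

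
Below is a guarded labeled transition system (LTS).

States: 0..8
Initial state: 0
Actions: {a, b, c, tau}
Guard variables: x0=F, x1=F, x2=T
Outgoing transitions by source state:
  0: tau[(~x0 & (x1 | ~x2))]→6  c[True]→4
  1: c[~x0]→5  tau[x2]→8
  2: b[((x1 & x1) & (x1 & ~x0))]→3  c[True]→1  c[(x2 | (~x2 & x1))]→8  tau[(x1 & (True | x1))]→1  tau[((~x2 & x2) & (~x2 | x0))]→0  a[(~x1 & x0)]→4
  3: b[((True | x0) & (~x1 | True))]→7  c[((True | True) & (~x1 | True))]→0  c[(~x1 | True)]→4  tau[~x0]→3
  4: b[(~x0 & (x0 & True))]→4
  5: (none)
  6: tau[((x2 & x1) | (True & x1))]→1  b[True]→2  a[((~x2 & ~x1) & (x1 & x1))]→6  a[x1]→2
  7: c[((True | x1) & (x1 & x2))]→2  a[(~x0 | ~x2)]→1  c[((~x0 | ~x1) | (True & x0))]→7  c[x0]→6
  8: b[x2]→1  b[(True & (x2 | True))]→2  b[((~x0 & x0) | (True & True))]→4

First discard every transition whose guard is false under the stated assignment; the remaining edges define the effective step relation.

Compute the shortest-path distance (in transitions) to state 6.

Breadth-first toward 6:
  Layer 0: {0}
  Layer 1: {4}
6 never appears.

Answer: UNREACHABLE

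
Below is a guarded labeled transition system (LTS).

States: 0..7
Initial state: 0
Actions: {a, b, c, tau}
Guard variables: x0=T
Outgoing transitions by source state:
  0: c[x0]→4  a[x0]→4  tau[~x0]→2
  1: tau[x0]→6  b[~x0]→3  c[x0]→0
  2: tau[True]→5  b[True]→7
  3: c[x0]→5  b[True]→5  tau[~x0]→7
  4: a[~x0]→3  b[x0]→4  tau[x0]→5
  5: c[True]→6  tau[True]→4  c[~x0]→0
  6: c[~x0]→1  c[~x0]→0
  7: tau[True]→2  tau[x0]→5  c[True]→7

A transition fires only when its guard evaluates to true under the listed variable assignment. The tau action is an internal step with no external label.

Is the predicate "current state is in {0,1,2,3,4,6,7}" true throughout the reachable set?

Answer: INVARIANT VIOLATED at state 5

Trace:
Inv-set: {0,1,2,3,4,6,7}
R = {0,4,5,6}
  0: ✓
  4: ✓
  5: VIOLATES
  6: ✓
witness against invariant: c·tau → 5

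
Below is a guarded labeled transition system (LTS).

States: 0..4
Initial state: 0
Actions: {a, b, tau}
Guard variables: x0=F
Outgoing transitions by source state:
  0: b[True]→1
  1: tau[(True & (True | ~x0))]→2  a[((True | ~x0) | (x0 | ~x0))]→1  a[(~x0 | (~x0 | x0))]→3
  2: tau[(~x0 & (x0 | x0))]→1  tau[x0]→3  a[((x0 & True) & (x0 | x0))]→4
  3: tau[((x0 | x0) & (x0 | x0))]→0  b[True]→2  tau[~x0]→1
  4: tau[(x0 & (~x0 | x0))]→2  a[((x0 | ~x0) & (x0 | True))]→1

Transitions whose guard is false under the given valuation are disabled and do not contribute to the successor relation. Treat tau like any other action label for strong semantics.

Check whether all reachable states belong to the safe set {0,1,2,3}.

Answer: INVARIANT HOLDS

Analysis:
Allowed set {0,1,2,3}
R = {0,1,2,3}
  0: safe
  1: safe
  2: safe
  3: safe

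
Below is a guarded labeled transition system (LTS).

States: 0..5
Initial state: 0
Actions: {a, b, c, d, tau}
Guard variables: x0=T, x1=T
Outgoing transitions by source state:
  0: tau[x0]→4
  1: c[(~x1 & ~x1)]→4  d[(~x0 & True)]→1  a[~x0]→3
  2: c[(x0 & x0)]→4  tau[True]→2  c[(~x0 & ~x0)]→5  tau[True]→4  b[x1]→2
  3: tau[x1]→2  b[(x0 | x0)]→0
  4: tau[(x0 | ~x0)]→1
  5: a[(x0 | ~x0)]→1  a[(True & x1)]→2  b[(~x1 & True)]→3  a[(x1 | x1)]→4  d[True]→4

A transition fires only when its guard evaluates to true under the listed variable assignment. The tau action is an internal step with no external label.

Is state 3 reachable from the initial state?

Answer: UNREACHABLE

Working:
Guard filter leaves 12 enabled edge(s).
L0 = {0}
L1 = {4}  total {0,4}
L2 = {1}  total {0,1,4}
Reach set: {0,1,4}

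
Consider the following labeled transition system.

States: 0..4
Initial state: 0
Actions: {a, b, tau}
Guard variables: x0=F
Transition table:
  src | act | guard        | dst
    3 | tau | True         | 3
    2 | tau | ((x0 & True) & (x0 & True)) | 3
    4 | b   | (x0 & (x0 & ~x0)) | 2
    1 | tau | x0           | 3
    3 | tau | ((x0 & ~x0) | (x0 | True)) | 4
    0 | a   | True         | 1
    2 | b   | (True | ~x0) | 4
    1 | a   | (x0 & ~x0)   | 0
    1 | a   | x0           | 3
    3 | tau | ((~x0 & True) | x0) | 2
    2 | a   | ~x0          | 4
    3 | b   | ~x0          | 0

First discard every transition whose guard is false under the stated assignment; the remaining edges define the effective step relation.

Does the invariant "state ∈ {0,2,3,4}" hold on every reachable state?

Safe = {0,2,3,4}
R = {0,1}
  0: safe
  1: outside
counterexample path to 1: a

Answer: INVARIANT VIOLATED at state 1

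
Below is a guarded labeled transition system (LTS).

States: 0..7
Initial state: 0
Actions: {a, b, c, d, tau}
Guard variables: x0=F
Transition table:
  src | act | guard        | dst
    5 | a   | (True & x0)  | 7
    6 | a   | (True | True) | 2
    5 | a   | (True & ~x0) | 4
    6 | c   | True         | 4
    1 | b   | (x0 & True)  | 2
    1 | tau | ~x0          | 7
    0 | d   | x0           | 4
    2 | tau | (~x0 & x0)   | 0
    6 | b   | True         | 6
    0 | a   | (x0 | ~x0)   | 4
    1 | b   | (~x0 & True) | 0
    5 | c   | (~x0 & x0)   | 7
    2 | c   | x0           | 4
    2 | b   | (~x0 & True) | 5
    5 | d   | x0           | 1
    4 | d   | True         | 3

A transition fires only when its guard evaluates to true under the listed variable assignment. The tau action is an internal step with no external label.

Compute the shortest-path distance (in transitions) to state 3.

Layered search for 3:
  L0 = {0}
  L1 = {4}
  L2 = {3}
depth(3)=2, e.g. a·d

Answer: 2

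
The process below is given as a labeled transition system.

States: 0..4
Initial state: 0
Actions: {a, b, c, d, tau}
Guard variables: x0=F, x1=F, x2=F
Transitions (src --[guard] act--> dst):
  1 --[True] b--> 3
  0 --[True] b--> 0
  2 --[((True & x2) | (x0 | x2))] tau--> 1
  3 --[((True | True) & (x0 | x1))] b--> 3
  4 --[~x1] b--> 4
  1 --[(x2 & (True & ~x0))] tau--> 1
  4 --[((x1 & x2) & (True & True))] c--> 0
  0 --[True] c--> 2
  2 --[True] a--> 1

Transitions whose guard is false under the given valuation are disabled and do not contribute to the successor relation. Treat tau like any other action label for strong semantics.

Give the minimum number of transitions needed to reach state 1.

Answer: 2

Analysis:
Breadth-first toward 1:
  Layer 0: {0}
  Layer 1: {2}
  Layer 2: {1}
depth(1)=2, e.g. c·a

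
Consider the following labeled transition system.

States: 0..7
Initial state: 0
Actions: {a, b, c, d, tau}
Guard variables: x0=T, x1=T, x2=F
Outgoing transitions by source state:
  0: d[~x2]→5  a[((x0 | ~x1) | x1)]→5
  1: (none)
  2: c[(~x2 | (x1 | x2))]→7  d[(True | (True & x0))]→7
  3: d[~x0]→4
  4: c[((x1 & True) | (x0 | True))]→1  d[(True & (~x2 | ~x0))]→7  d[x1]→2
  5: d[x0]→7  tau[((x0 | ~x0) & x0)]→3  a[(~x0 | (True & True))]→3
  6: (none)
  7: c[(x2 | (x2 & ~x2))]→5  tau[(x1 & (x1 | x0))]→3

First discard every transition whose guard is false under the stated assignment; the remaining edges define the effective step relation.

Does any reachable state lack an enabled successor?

Reach set: {0,3,5,7}
  0: a→5  d→5  [2 exit(s)]
  3: ∅  [no exit]
  5: a→3  d→7  tau→3  [3 exit(s)]
  7: tau→3  [1 exit(s)]
witness 3: d·tau

Answer: DEADLOCK at state 3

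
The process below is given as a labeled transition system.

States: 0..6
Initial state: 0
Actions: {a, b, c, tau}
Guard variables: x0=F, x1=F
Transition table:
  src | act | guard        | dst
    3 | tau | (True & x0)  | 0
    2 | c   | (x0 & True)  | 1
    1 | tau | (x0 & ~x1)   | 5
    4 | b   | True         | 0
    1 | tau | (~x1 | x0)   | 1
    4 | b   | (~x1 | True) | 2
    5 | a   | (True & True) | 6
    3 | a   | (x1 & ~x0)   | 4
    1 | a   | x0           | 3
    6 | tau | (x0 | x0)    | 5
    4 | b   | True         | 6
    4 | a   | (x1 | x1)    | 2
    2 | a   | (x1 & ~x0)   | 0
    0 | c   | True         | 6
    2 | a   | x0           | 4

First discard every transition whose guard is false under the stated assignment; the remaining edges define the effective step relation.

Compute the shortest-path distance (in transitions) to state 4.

Answer: UNREACHABLE

Working:
BFS to 4:
  depth 0: {0}
  depth 1: {6}
4 never appears.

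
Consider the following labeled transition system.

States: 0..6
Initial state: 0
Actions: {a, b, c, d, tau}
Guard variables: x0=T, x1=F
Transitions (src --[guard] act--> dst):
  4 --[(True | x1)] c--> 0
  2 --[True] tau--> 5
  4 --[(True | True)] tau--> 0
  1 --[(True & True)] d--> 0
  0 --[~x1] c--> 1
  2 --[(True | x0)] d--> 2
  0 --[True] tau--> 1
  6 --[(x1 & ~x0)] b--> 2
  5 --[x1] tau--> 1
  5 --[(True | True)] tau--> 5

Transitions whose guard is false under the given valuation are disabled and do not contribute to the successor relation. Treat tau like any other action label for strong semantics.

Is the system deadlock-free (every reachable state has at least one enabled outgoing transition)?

R = {0,1}
  0: c→1  tau→1  [deg 2]
  1: d→0  [deg 1]

Answer: DEADLOCK-FREE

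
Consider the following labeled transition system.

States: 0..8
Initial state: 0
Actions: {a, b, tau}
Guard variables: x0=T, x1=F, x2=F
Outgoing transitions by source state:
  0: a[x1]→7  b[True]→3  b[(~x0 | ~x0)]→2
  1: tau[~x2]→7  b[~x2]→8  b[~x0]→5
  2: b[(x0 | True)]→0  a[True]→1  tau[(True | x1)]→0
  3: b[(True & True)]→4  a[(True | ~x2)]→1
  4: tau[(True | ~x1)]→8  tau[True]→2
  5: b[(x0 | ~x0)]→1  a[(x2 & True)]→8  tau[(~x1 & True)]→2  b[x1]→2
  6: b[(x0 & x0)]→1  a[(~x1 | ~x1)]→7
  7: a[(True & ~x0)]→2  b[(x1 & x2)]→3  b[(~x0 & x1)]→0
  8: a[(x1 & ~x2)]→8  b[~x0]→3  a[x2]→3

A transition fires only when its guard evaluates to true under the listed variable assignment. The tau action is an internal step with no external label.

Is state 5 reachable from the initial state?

After dropping false guards: 14 live edges.
L0 = {0}
L1 = {3}  total {0,3}
L2 = {1,4}  total {0,1,3,4}
L3 = {2,7,8}  total {0,1,2,3,4,7,8}
R = {0,1,2,3,4,7,8}

Answer: UNREACHABLE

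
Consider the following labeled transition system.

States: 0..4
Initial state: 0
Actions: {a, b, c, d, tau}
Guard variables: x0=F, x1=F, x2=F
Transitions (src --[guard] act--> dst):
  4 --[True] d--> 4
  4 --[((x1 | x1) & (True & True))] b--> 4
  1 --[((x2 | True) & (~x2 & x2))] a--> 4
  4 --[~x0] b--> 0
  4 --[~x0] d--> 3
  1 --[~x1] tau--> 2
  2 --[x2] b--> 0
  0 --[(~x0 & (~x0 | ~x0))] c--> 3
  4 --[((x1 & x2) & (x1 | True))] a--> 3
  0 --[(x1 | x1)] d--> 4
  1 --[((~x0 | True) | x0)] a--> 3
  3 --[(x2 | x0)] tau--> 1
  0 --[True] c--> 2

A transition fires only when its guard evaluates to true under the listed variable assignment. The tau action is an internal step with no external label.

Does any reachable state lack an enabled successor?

Reachable = {0,2,3}
  0: c→2  c→3  [2 out]
  2: ∅  [deadlock]
  3: ∅  [deadlock]
witness 2: c

Answer: DEADLOCK at state 2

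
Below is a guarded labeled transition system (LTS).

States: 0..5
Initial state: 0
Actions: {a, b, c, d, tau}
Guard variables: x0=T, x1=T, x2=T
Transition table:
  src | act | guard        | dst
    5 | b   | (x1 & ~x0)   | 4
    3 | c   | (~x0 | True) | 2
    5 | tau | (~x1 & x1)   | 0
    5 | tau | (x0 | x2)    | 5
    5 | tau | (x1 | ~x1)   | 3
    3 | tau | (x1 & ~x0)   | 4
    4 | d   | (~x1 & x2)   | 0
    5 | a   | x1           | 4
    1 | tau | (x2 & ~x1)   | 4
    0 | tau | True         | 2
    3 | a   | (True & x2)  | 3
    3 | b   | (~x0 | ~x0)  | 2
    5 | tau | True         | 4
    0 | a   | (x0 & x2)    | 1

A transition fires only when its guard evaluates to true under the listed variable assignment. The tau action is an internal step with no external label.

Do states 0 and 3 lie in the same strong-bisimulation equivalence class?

Bisimulation quotient by refinement:
  π0 = {{0,1,2,3,4,5}}
  π1 = {{0,5},{1,2,4},{3}}
  π2 = {{0},{1,2,4},{3},{5}}
Fixed point at round 3; 4 class(es).
class of 0: {0}; class of 3: {3}

Answer: NOT BISIMILAR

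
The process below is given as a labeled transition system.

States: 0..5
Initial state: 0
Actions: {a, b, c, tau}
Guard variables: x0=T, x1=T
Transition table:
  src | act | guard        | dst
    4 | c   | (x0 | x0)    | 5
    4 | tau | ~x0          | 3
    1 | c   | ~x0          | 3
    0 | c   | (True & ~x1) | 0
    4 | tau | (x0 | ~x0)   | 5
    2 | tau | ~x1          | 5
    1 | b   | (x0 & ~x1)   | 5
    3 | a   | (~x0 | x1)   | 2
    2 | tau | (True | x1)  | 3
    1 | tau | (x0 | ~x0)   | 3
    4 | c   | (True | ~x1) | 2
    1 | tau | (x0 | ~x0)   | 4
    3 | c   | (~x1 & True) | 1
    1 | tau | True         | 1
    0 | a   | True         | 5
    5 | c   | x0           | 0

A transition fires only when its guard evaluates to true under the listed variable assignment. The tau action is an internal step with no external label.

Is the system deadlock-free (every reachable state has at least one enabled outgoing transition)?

Answer: DEADLOCK-FREE

Trace:
Reach set: {0,5}
  0: a→5  [1 exit(s)]
  5: c→0  [1 exit(s)]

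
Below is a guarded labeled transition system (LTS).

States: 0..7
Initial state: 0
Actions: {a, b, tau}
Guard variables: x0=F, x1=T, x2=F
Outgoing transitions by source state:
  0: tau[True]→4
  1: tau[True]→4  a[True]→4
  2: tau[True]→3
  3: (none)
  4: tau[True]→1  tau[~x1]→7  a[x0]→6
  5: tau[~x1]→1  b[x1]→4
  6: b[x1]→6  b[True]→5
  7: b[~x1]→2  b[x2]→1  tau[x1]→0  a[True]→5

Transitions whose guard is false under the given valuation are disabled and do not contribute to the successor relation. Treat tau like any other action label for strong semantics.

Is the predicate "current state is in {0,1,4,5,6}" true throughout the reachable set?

Safe = {0,1,4,5,6}
Reachable = {0,1,4}
  0: ok
  1: ok
  4: ok

Answer: INVARIANT HOLDS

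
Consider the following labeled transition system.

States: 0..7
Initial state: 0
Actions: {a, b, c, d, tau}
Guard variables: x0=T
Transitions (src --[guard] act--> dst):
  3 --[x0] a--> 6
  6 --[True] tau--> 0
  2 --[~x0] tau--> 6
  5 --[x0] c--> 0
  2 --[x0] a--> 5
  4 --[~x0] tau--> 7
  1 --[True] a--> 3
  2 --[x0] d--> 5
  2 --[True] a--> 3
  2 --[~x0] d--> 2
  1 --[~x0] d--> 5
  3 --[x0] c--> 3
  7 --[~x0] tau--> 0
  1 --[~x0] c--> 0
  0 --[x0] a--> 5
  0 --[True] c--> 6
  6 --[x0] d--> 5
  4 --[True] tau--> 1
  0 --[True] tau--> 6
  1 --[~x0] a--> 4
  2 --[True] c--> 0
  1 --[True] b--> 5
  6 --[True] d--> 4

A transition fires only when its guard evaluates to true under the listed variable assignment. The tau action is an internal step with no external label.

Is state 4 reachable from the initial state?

Guard filter leaves 16 enabled edge(s).
Layer 0: {0}
Layer 1: {5,6}  now seen {0,5,6}
Layer 2: {4}  now seen {0,4,5,6}
Layer 3: {1}  now seen {0,1,4,5,6}
Layer 4: {3}  now seen {0,1,3,4,5,6}
Reach set: {0,1,3,4,5,6}
trace reaching 4: c·d

Answer: REACHABLE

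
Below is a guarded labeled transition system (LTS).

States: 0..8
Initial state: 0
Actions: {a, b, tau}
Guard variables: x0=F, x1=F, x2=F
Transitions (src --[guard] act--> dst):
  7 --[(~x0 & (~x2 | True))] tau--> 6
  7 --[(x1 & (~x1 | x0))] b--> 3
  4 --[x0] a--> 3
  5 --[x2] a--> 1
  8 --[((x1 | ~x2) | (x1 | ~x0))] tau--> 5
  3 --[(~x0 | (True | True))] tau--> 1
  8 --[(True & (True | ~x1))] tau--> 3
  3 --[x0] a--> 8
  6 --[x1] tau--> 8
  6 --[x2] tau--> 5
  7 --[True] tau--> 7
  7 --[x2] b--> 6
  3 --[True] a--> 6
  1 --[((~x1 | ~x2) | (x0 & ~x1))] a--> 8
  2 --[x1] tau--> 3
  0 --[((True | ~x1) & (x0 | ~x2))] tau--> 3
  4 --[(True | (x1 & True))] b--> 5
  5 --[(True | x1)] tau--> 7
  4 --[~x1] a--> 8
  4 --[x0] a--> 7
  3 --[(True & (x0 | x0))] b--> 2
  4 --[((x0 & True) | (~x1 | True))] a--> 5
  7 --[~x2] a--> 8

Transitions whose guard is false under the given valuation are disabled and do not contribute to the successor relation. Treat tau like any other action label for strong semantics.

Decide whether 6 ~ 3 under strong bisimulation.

Compute ~ classes (split until stable):
  P[0] = {{0,1,2,3,4,5,6,7,8}}
  P[1] = {{0,5,8},{1},{2,6},{3,7},{4}}
  P[2] = {{0,5},{1},{2,6},{3},{4},{7},{8}}
  P[3] = {{0},{1},{2,6},{3},{4},{5},{7},{8}}
Fixed point at round 4; 8 class(es).
class of 6: {2,6}; class of 3: {3}

Answer: NOT BISIMILAR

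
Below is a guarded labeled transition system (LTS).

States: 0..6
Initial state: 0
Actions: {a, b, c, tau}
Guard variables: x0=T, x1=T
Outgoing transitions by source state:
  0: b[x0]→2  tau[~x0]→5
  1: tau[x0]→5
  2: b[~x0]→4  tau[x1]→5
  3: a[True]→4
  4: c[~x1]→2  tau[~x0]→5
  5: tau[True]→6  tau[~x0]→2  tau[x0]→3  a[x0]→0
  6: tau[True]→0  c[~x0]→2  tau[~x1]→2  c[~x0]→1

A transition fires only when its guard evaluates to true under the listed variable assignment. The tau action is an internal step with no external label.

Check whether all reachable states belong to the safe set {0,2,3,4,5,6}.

Answer: INVARIANT HOLDS

Trace:
Inv-set: {0,2,3,4,5,6}
R = {0,2,3,4,5,6}
  0: ✓
  2: ✓
  3: ✓
  4: ✓
  5: ✓
  6: ✓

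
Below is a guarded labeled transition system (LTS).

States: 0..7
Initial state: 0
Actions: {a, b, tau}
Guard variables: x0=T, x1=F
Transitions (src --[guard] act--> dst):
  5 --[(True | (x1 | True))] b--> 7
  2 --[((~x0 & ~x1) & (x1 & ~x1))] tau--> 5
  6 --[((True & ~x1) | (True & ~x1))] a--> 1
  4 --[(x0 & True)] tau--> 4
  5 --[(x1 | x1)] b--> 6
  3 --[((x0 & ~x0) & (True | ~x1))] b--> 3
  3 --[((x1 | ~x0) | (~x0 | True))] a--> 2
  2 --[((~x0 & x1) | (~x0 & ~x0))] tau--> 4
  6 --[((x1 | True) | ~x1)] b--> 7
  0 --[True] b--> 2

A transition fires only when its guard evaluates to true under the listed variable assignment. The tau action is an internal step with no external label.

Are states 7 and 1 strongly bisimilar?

Answer: BISIMILAR

Trace:
Compute ~ classes (split until stable):
  π0 = {{0,1,2,3,4,5,6,7}}
  π1 = {{0,5},{1,2,7},{3},{4},{6}}
stable after 2 split(s): 5 block(s)
[7]={1,2,7}  [1]={1,2,7}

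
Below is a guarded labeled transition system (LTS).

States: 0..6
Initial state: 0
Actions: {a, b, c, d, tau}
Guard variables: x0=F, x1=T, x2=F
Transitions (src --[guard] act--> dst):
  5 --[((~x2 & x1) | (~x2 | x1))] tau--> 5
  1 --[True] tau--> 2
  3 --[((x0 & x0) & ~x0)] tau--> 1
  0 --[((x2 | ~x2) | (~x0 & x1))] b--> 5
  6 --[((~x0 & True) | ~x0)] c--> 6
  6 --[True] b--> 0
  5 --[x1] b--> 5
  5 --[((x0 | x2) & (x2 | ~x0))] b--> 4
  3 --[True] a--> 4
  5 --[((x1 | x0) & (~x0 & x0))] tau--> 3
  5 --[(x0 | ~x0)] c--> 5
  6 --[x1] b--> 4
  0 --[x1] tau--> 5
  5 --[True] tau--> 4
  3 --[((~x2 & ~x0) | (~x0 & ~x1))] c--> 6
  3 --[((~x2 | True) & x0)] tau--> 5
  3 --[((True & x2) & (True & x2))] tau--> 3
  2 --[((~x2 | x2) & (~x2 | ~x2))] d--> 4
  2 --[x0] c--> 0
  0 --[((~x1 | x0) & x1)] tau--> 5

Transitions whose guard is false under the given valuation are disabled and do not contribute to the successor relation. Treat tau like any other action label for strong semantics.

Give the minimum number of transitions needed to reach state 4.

Answer: 2

Working:
Layered search for 4:
  L0 = {0}
  L1 = {5}
  L2 = {4}
depth(4)=2, e.g. b·tau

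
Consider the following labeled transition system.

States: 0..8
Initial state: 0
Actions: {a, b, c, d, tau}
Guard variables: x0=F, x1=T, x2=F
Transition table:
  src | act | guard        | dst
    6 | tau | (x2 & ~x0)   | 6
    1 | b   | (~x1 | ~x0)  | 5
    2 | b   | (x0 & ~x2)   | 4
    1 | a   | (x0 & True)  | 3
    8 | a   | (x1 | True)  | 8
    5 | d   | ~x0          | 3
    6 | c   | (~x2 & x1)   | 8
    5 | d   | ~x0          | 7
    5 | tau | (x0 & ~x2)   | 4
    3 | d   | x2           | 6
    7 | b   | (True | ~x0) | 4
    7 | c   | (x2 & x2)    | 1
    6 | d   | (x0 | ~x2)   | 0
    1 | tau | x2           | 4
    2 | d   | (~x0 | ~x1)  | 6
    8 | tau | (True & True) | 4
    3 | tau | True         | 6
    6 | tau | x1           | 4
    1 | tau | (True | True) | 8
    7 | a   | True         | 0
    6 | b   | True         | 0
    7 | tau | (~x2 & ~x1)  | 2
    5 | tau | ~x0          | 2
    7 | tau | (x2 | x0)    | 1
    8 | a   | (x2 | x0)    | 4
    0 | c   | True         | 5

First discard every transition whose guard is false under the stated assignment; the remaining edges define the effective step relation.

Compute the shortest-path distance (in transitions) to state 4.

Answer: 3

Working:
BFS to 4:
  L0 = {0}
  L1 = {5}
  L2 = {2,3,7}
  L3 = {4,6}
4 enters at depth 3; path c·d·b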